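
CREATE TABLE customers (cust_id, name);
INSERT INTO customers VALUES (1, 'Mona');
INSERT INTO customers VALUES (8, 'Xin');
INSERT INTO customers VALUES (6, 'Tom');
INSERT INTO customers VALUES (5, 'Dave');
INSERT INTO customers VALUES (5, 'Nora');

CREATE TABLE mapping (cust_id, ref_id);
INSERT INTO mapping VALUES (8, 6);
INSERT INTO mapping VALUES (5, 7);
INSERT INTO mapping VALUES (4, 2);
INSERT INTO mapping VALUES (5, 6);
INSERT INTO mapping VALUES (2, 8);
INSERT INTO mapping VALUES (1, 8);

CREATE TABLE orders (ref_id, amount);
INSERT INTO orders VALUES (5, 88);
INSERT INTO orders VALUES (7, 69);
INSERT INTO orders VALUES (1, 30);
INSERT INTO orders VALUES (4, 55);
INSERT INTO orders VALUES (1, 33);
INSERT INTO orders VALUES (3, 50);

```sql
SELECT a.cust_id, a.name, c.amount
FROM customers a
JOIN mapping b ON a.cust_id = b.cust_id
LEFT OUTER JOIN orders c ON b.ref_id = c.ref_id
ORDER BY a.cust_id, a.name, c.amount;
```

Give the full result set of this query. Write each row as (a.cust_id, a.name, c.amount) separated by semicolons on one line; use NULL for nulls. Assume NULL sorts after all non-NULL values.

(1, Mona, NULL); (5, Dave, 69); (5, Dave, NULL); (5, Nora, 69); (5, Nora, NULL); (8, Xin, NULL)

Joins associate left-to-right: customers INNER JOIN mapping on cust_id gives 6 intermediate row(s).
Then LEFT JOIN `orders c` on ref_id: each of those 6 rows is kept; rows whose b.ref_id has no match in c get NULL for c's columns.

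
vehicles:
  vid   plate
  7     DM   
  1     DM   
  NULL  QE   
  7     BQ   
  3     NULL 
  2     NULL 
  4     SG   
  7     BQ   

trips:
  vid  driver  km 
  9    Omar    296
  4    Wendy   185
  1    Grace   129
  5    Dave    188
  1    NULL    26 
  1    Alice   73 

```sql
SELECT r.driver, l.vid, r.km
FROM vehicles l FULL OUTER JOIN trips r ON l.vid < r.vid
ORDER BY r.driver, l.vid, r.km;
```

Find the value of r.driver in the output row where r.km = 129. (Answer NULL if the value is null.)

Grace

FULL OUTER JOIN keeps every row from both sides; unmatched rows get NULL for the other side's columns.
Matching on l.vid < r.vid. A NULL in a compared column never satisfies the condition.
- l[0] vid=7 → 1 match(es) in r → 1 row(s).
- l[1] vid=1 → 3 match(es) in r → 3 row(s).
- l[2] vid=NULL → no match; kept with NULLs on the r side.
- l[3] vid=7 → 1 match(es) in r → 1 row(s).
- l[4] vid=3 → 3 match(es) in r → 3 row(s).
- l[5] vid=2 → 3 match(es) in r → 3 row(s).
- l[6] vid=4 → 2 match(es) in r → 2 row(s).
- l[7] vid=7 → 1 match(es) in r → 1 row(s).
- 3 r row(s) had no l match → kept, l columns NULL.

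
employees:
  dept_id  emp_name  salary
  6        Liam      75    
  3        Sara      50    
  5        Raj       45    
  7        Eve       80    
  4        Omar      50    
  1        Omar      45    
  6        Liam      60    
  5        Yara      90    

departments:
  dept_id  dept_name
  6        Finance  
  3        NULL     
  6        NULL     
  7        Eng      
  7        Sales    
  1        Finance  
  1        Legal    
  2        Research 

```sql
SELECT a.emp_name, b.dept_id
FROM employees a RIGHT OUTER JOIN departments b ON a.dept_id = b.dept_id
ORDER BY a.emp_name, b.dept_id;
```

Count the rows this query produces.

10

RIGHT JOIN keeps every row from `departments`; unmatched rows get NULL for `employees`'s columns.
Matching on a.dept_id = b.dept_id.
- a[0] dept_id=6 → 2 match(es) in b → 2 row(s).
- a[1] dept_id=3 → 1 match(es) in b → 1 row(s).
- a[2] dept_id=5 → no match.
- a[3] dept_id=7 → 2 match(es) in b → 2 row(s).
- a[4] dept_id=4 → no match.
- a[5] dept_id=1 → 2 match(es) in b → 2 row(s).
- a[6] dept_id=6 → 2 match(es) in b → 2 row(s).
- a[7] dept_id=5 → no match.
- plus 1 unmatched b row(s), each kept with NULL a columns.
Total: 9 matched + 1 padded = 10 rows.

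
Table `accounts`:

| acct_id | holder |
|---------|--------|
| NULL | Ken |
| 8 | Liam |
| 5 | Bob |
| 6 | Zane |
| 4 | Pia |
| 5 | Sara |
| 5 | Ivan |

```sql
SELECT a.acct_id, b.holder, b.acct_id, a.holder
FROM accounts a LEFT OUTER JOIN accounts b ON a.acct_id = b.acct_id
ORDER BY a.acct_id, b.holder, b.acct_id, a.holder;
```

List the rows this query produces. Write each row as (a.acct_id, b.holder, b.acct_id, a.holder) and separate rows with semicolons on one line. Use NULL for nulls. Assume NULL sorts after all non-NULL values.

(4, Pia, 4, Pia); (5, Bob, 5, Bob); (5, Bob, 5, Ivan); (5, Bob, 5, Sara); (5, Ivan, 5, Bob); (5, Ivan, 5, Ivan); (5, Ivan, 5, Sara); (5, Sara, 5, Bob); (5, Sara, 5, Ivan); (5, Sara, 5, Sara); (6, Zane, 6, Zane); (8, Liam, 8, Liam); (NULL, NULL, NULL, Ken)

LEFT JOIN keeps every row from `accounts a`; unmatched rows get NULL for `accounts b`'s columns.
Matching on a.acct_id = b.acct_id. A NULL in a compared column never satisfies the condition.
- a[0] acct_id=NULL → no match; kept with NULLs on the b side.
- a[1] acct_id=8 → 1 match(es) in b → 1 row(s).
- a[2] acct_id=5 → 3 match(es) in b → 3 row(s).
- a[3] acct_id=6 → 1 match(es) in b → 1 row(s).
- a[4] acct_id=4 → 1 match(es) in b → 1 row(s).
- a[5] acct_id=5 → 3 match(es) in b → 3 row(s).
- a[6] acct_id=5 → 3 match(es) in b → 3 row(s).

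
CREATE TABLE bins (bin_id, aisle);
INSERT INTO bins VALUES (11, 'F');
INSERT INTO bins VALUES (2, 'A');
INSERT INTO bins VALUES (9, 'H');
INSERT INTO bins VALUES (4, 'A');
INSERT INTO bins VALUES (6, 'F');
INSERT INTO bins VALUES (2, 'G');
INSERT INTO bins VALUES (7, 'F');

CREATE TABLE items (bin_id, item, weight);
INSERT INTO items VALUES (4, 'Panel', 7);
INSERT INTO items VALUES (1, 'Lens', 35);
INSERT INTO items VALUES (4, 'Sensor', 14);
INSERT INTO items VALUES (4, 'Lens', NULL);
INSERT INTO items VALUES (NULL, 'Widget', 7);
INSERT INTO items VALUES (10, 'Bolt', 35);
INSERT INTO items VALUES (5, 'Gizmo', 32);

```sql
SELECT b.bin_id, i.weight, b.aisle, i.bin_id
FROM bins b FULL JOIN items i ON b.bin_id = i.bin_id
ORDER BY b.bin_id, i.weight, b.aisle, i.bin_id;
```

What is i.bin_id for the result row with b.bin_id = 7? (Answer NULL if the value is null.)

FULL OUTER JOIN keeps every row from both sides; unmatched rows get NULL for the other side's columns.
Matching on b.bin_id = i.bin_id. A NULL in a compared column never satisfies the condition.
Matched pairs: 3; unmatched b rows kept: 6; unmatched i rows kept: 4.

NULL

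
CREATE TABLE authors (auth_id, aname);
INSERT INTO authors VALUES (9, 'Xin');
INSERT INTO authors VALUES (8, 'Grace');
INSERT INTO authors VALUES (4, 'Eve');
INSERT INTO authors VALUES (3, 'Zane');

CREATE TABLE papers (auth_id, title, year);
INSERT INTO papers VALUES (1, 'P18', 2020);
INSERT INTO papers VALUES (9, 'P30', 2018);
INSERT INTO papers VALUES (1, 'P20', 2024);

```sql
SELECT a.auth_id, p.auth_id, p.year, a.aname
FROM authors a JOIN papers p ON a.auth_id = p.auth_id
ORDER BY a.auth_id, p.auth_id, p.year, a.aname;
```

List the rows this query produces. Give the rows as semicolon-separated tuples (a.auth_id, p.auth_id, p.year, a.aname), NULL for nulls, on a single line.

INNER JOIN keeps only pairs where the ON condition holds.
Matching on a.auth_id = p.auth_id.
- a[0] auth_id=9 → 1 match(es) in p → 1 row(s).
- a[1] auth_id=8 → no match; dropped.
- a[2] auth_id=4 → no match; dropped.
- a[3] auth_id=3 → no match; dropped.
After projecting and ordering:
a.auth_id | p.auth_id | p.year | a.aname
9 | 9 | 2018 | Xin

(9, 9, 2018, Xin)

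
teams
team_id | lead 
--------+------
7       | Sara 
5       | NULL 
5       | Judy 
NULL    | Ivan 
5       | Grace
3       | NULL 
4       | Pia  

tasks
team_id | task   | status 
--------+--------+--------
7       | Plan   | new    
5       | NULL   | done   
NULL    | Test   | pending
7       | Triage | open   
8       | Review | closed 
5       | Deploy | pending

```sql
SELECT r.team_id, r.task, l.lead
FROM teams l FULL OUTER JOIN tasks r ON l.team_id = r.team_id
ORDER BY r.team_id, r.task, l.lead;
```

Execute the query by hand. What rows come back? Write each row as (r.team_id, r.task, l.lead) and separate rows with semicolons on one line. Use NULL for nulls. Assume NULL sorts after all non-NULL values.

(5, Deploy, Grace); (5, Deploy, Judy); (5, Deploy, NULL); (5, NULL, Grace); (5, NULL, Judy); (5, NULL, NULL); (7, Plan, Sara); (7, Triage, Sara); (8, Review, NULL); (NULL, Test, NULL); (NULL, NULL, Ivan); (NULL, NULL, Pia); (NULL, NULL, NULL)

FULL OUTER JOIN keeps every row from both sides; unmatched rows get NULL for the other side's columns.
Matching on l.team_id = r.team_id. A NULL in a compared column never satisfies the condition.
- l[0] team_id=7 → 2 match(es) in r → 2 row(s).
- l[1] team_id=5 → 2 match(es) in r → 2 row(s).
- l[2] team_id=5 → 2 match(es) in r → 2 row(s).
- l[3] team_id=NULL → no match; kept with NULLs on the r side.
- l[4] team_id=5 → 2 match(es) in r → 2 row(s).
- l[5] team_id=3 → no match; kept with NULLs on the r side.
- l[6] team_id=4 → no match; kept with NULLs on the r side.
- plus 2 unmatched r row(s), each kept with NULL l columns.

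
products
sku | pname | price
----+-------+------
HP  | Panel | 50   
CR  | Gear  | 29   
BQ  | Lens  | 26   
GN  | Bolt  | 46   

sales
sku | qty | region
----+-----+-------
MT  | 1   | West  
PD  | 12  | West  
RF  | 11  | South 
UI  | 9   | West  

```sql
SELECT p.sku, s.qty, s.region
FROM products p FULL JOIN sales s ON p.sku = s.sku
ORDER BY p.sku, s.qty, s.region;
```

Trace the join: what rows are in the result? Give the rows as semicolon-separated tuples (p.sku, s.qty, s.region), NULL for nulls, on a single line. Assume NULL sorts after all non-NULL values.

FULL OUTER JOIN keeps every row from both sides; unmatched rows get NULL for the other side's columns.
Matching on p.sku = s.sku.
- p row (sku=HP): no match → kept, s columns NULL.
- p row (sku=CR): no match → kept, s columns NULL.
- p row (sku=BQ): no match → kept, s columns NULL.
- p row (sku=GN): no match → kept, s columns NULL.
- 4 row(s) from s found no p partner → padded with NULL.
After projecting and ordering:
p.sku | s.qty | s.region
BQ | NULL | NULL
CR | NULL | NULL
GN | NULL | NULL
HP | NULL | NULL
NULL | 1 | West
NULL | 9 | West
NULL | 11 | South
NULL | 12 | West

(BQ, NULL, NULL); (CR, NULL, NULL); (GN, NULL, NULL); (HP, NULL, NULL); (NULL, 1, West); (NULL, 9, West); (NULL, 11, South); (NULL, 12, West)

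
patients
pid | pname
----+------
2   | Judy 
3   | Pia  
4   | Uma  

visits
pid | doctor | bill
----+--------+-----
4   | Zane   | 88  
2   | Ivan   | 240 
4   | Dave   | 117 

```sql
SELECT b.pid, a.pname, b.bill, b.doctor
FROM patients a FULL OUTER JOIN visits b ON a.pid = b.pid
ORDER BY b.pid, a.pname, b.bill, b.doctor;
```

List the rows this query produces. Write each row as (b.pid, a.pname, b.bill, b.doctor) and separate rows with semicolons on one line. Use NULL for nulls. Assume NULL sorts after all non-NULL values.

FULL OUTER JOIN keeps every row from both sides; unmatched rows get NULL for the other side's columns.
Matching on a.pid = b.pid.
- a[0] pid=2 → 1 match(es) in b → 1 row(s).
- a[1] pid=3 → no match; kept with NULLs on the b side.
- a[2] pid=4 → 2 match(es) in b → 2 row(s).
After projecting and ordering:
b.pid | a.pname | b.bill | b.doctor
2 | Judy | 240 | Ivan
4 | Uma | 88 | Zane
4 | Uma | 117 | Dave
NULL | Pia | NULL | NULL

(2, Judy, 240, Ivan); (4, Uma, 88, Zane); (4, Uma, 117, Dave); (NULL, Pia, NULL, NULL)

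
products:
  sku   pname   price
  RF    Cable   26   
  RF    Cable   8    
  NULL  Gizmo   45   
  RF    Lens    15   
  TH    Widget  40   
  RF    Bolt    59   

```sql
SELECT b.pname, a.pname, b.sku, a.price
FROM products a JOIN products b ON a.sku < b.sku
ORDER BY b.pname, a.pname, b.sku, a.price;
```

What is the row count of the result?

4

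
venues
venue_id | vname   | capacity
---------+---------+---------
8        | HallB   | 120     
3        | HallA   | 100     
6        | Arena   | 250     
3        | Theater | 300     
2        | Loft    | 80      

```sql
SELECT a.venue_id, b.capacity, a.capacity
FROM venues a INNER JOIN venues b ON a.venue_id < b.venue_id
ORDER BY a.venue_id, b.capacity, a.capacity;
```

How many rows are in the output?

INNER JOIN keeps only pairs where the ON condition holds.
Matching on a.venue_id < b.venue_id.
Matched pairs: 9.
Total: 9 rows.

9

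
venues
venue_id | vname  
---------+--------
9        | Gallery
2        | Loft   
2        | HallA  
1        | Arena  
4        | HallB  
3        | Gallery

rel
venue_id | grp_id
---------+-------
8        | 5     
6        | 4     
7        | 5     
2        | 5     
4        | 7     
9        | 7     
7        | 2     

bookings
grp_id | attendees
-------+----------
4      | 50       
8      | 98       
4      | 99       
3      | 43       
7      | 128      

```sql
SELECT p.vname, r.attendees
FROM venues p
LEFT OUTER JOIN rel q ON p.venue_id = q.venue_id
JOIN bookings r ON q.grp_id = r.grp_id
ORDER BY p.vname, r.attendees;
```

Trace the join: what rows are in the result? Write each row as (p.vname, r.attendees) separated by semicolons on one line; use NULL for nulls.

(Gallery, 128); (HallB, 128)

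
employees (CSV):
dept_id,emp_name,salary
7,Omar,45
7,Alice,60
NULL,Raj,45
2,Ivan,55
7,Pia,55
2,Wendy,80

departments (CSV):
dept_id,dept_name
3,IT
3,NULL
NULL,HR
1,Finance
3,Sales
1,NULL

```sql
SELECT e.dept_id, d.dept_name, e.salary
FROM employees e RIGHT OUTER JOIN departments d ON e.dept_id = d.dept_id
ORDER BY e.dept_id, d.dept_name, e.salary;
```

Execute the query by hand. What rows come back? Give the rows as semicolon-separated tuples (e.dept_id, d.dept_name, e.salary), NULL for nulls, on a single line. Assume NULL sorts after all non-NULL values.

RIGHT JOIN keeps every row from `departments`; unmatched rows get NULL for `employees`'s columns.
Matching on e.dept_id = d.dept_id. A NULL in a compared column never satisfies the condition.
- dept_id=7: no matching d row.
- dept_id=7: no matching d row.
- dept_id=NULL: no matching d row.
- dept_id=2: no matching d row.
- dept_id=7: no matching d row.
- dept_id=2: no matching d row.
- 6 row(s) from d found no e partner → padded with NULL.
After projecting and ordering:
e.dept_id | d.dept_name | e.salary
NULL | Finance | NULL
NULL | HR | NULL
NULL | IT | NULL
NULL | Sales | NULL
NULL | NULL | NULL
NULL | NULL | NULL

(NULL, Finance, NULL); (NULL, HR, NULL); (NULL, IT, NULL); (NULL, Sales, NULL); (NULL, NULL, NULL); (NULL, NULL, NULL)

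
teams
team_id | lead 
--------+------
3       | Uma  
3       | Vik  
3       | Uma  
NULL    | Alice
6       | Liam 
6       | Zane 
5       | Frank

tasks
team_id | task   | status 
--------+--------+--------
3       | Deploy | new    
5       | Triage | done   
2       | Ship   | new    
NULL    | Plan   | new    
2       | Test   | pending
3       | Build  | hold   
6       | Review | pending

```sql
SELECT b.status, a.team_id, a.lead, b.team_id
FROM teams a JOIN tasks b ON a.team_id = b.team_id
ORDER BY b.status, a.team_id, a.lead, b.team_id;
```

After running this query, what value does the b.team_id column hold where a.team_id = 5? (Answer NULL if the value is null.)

5

INNER JOIN keeps only pairs where the ON condition holds.
Matching on a.team_id = b.team_id. A NULL in a compared column never satisfies the condition.
Matched pairs: 9.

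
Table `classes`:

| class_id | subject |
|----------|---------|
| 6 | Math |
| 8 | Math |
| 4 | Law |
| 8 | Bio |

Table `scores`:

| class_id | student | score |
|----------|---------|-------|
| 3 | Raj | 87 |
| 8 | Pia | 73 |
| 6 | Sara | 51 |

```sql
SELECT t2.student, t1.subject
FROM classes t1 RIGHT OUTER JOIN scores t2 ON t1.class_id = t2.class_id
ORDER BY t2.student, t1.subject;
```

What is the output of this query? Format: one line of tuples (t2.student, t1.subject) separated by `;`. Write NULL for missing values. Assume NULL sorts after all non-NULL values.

RIGHT JOIN keeps every row from `scores`; unmatched rows get NULL for `classes`'s columns.
Matching on t1.class_id = t2.class_id.
- class_id=6: 1 matching t2 row(s), so 1 row(s) emitted.
- class_id=8: 1 matching t2 row(s), so 1 row(s) emitted.
- class_id=4: no matching t2 row.
- class_id=8: 1 matching t2 row(s), so 1 row(s) emitted.
- plus 1 unmatched t2 row(s), each kept with NULL t1 columns.
After projecting and ordering:
t2.student | t1.subject
Pia | Bio
Pia | Math
Raj | NULL
Sara | Math

(Pia, Bio); (Pia, Math); (Raj, NULL); (Sara, Math)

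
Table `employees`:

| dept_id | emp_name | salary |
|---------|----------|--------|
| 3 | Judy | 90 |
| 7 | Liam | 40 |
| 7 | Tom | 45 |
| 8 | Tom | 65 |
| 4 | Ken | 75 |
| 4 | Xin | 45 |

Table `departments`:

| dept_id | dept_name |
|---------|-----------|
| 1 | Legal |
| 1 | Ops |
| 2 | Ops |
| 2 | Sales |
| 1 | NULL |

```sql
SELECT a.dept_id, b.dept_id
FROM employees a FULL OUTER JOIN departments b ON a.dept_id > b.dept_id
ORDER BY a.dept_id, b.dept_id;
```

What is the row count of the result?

FULL OUTER JOIN keeps every row from both sides; unmatched rows get NULL for the other side's columns.
Matching on a.dept_id > b.dept_id.
Matched pairs: 30; unmatched a rows kept: 0; unmatched b rows kept: 0.
Total: 30 rows.

30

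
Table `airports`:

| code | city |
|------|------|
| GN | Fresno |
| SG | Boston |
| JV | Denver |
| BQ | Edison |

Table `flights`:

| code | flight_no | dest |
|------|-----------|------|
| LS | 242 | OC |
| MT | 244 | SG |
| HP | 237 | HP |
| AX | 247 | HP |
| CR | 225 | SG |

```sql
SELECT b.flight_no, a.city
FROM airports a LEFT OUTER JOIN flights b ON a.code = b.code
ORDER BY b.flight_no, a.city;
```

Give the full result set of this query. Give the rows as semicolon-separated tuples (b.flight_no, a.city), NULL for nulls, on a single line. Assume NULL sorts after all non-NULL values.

(NULL, Boston); (NULL, Denver); (NULL, Edison); (NULL, Fresno)

LEFT JOIN keeps every row from `airports`; unmatched rows get NULL for `flights`'s columns.
Matching on a.code = b.code.
- a row (code=GN): no match → kept, b columns NULL.
- a row (code=SG): no match → kept, b columns NULL.
- a row (code=JV): no match → kept, b columns NULL.
- a row (code=BQ): no match → kept, b columns NULL.
After projecting and ordering:
b.flight_no | a.city
NULL | Boston
NULL | Denver
NULL | Edison
NULL | Fresno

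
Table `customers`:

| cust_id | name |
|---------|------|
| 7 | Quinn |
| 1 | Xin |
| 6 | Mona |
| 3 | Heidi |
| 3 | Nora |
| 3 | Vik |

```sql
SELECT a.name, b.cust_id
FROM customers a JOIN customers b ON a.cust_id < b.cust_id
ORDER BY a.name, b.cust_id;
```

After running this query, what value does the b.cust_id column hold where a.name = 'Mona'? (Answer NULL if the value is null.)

7

INNER JOIN keeps only pairs where the ON condition holds.
Matching on a.cust_id < b.cust_id.
- a row (cust_id=7): no match → dropped.
- a row (cust_id=1): matches 5 b row(s) → 5 output row(s).
- a row (cust_id=6): matches 1 b row(s) → 1 output row(s).
- a row (cust_id=3): matches 2 b row(s) → 2 output row(s).
- a row (cust_id=3): matches 2 b row(s) → 2 output row(s).
- a row (cust_id=3): matches 2 b row(s) → 2 output row(s).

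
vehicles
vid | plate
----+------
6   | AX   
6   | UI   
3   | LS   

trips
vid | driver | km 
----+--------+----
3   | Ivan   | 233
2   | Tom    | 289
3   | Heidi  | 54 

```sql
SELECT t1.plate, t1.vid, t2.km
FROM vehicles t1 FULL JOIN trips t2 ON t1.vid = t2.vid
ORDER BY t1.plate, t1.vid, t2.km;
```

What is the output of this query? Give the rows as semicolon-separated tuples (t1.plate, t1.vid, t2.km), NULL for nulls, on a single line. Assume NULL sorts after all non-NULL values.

(AX, 6, NULL); (LS, 3, 54); (LS, 3, 233); (UI, 6, NULL); (NULL, NULL, 289)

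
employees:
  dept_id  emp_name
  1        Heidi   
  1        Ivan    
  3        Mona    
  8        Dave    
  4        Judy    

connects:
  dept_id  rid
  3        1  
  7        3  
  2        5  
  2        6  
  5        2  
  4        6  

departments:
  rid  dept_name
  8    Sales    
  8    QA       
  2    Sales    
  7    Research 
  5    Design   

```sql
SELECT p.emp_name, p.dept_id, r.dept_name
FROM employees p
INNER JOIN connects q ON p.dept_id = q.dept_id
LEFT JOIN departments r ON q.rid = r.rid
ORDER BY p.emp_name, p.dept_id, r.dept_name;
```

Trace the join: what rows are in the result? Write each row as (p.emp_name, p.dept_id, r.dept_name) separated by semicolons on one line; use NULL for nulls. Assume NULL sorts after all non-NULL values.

(Judy, 4, NULL); (Mona, 3, NULL)

Joins associate left-to-right: employees INNER JOIN connects on dept_id gives 2 intermediate row(s).
Then LEFT JOIN `departments r` on rid: each of those 2 rows is kept; rows whose q.rid has no match in r get NULL for r's columns.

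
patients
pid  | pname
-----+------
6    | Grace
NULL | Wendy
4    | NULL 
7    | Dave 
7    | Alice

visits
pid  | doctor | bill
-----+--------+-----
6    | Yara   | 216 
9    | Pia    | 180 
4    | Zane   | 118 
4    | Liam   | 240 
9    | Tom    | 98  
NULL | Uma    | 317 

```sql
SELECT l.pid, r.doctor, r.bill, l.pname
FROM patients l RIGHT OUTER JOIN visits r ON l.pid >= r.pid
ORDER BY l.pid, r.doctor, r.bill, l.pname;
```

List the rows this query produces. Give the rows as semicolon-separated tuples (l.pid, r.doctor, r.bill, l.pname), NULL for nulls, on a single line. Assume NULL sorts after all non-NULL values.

(4, Liam, 240, NULL); (4, Zane, 118, NULL); (6, Liam, 240, Grace); (6, Yara, 216, Grace); (6, Zane, 118, Grace); (7, Liam, 240, Alice); (7, Liam, 240, Dave); (7, Yara, 216, Alice); (7, Yara, 216, Dave); (7, Zane, 118, Alice); (7, Zane, 118, Dave); (NULL, Pia, 180, NULL); (NULL, Tom, 98, NULL); (NULL, Uma, 317, NULL)

RIGHT JOIN keeps every row from `visits`; unmatched rows get NULL for `patients`'s columns.
Matching on l.pid >= r.pid. A NULL in a compared column never satisfies the condition.
- l (pid=6) pairs with 3 row(s) of r.
- l (pid=NULL) has no partner in r.
- l (pid=4) pairs with 2 row(s) of r.
- l (pid=7) pairs with 3 row(s) of r.
- l (pid=7) pairs with 3 row(s) of r.
- 3 row(s) from r found no l partner → padded with NULL.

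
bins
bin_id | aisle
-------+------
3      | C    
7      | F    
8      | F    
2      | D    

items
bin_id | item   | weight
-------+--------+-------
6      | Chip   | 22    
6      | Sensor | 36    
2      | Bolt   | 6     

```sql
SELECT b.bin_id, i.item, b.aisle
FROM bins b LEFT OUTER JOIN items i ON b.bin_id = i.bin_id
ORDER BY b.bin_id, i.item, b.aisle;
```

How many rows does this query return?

LEFT JOIN keeps every row from `bins`; unmatched rows get NULL for `items`'s columns.
Matching on b.bin_id = i.bin_id.
- b (bin_id=3) has no partner → padded with NULL.
- b (bin_id=7) has no partner → padded with NULL.
- b (bin_id=8) has no partner → padded with NULL.
- b (bin_id=2) pairs with 1 row(s) of i.
Total: 1 matched + 3 padded = 4 rows.

4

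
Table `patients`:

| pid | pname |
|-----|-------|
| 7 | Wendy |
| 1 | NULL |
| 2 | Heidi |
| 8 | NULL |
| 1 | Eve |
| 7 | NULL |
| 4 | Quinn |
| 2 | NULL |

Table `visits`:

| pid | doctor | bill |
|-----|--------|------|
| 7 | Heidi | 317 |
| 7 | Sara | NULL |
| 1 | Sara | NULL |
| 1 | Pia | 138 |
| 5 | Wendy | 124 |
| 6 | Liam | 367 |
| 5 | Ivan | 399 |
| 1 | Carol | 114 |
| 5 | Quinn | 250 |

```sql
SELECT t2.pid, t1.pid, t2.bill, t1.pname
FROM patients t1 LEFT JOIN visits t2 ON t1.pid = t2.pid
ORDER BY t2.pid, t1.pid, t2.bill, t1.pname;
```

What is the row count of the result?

LEFT JOIN keeps every row from `patients`; unmatched rows get NULL for `visits`'s columns.
Matching on t1.pid = t2.pid.
- t1 row (pid=7): matches 2 t2 row(s) → 2 output row(s).
- t1 row (pid=1): matches 3 t2 row(s) → 3 output row(s).
- t1 row (pid=2): no match → kept, t2 columns NULL.
- t1 row (pid=8): no match → kept, t2 columns NULL.
- t1 row (pid=1): matches 3 t2 row(s) → 3 output row(s).
- t1 row (pid=7): matches 2 t2 row(s) → 2 output row(s).
- t1 row (pid=4): no match → kept, t2 columns NULL.
- t1 row (pid=2): no match → kept, t2 columns NULL.
Total: 10 matched + 4 padded = 14 rows.

14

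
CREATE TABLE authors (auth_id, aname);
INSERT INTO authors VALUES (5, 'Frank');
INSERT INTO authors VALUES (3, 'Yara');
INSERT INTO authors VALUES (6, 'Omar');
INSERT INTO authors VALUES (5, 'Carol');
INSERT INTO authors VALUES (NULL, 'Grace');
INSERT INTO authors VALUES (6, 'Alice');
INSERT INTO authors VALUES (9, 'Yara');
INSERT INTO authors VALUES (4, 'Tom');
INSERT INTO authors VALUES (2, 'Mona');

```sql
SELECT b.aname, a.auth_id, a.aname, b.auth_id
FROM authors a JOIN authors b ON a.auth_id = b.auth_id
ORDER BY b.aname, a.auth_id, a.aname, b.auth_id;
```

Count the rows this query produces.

12

INNER JOIN keeps only pairs where the ON condition holds.
Matching on a.auth_id = b.auth_id. A NULL in a compared column never satisfies the condition.
- a[0] auth_id=5 → 2 match(es) in b → 2 row(s).
- a[1] auth_id=3 → 1 match(es) in b → 1 row(s).
- a[2] auth_id=6 → 2 match(es) in b → 2 row(s).
- a[3] auth_id=5 → 2 match(es) in b → 2 row(s).
- a[4] auth_id=NULL → no match; dropped.
- a[5] auth_id=6 → 2 match(es) in b → 2 row(s).
- a[6] auth_id=9 → 1 match(es) in b → 1 row(s).
- a[7] auth_id=4 → 1 match(es) in b → 1 row(s).
- a[8] auth_id=2 → 1 match(es) in b → 1 row(s).
Total: 12 rows.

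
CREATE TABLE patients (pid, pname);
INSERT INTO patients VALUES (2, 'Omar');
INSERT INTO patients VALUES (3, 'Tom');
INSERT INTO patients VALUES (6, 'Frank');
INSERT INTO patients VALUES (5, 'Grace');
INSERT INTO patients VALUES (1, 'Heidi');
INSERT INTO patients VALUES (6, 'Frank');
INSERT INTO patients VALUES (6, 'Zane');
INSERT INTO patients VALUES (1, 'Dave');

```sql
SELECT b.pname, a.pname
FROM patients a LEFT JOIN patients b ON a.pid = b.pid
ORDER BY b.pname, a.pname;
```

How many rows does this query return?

16

LEFT JOIN keeps every row from `patients a`; unmatched rows get NULL for `patients b`'s columns.
Matching on a.pid = b.pid.
- a (pid=2) pairs with 1 row(s) of b.
- a (pid=3) pairs with 1 row(s) of b.
- a (pid=6) pairs with 3 row(s) of b.
- a (pid=5) pairs with 1 row(s) of b.
- a (pid=1) pairs with 2 row(s) of b.
- a (pid=6) pairs with 3 row(s) of b.
- a (pid=6) pairs with 3 row(s) of b.
- a (pid=1) pairs with 2 row(s) of b.
Total: 16 rows.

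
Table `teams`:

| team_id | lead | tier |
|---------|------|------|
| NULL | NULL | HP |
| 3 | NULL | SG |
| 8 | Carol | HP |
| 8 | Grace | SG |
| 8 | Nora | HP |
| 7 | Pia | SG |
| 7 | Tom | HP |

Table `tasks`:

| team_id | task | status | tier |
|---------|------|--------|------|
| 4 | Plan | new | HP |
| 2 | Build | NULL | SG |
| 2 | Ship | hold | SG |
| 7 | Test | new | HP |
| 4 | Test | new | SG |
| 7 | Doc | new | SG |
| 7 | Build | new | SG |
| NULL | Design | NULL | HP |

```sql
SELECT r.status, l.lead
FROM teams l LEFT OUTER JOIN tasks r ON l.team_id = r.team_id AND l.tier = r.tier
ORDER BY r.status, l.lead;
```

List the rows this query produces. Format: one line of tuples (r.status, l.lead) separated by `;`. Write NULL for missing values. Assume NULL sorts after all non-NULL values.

(new, Pia); (new, Pia); (new, Tom); (NULL, Carol); (NULL, Grace); (NULL, Nora); (NULL, NULL); (NULL, NULL)

LEFT JOIN keeps every row from `teams`; unmatched rows get NULL for `tasks`'s columns.
Matching on l.team_id = r.team_id AND l.tier = r.tier. A NULL in a compared column never satisfies the condition.
Matched pairs: 3; unmatched l rows kept: 5.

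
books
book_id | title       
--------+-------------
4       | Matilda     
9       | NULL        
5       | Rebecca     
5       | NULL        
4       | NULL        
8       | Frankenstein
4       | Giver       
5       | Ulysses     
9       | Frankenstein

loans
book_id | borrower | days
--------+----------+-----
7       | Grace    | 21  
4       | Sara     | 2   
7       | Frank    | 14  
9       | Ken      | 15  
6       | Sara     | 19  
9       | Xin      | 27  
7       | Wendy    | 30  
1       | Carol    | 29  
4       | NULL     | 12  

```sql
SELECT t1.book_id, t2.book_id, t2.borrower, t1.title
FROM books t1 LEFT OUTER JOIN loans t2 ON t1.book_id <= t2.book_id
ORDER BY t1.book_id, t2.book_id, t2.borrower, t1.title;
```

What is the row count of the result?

48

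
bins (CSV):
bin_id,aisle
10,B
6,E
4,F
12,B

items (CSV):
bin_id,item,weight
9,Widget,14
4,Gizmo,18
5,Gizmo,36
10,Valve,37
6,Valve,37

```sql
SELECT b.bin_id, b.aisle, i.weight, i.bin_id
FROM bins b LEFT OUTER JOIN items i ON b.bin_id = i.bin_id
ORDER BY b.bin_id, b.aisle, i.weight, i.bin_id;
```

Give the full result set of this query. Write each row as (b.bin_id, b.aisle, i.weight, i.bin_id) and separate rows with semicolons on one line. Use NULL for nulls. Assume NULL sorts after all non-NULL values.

(4, F, 18, 4); (6, E, 37, 6); (10, B, 37, 10); (12, B, NULL, NULL)

LEFT JOIN keeps every row from `bins`; unmatched rows get NULL for `items`'s columns.
Matching on b.bin_id = i.bin_id.
- b[0] bin_id=10 → 1 match(es) in i → 1 row(s).
- b[1] bin_id=6 → 1 match(es) in i → 1 row(s).
- b[2] bin_id=4 → 1 match(es) in i → 1 row(s).
- b[3] bin_id=12 → no match; kept with NULLs on the i side.
After projecting and ordering:
b.bin_id | b.aisle | i.weight | i.bin_id
4 | F | 18 | 4
6 | E | 37 | 6
10 | B | 37 | 10
12 | B | NULL | NULL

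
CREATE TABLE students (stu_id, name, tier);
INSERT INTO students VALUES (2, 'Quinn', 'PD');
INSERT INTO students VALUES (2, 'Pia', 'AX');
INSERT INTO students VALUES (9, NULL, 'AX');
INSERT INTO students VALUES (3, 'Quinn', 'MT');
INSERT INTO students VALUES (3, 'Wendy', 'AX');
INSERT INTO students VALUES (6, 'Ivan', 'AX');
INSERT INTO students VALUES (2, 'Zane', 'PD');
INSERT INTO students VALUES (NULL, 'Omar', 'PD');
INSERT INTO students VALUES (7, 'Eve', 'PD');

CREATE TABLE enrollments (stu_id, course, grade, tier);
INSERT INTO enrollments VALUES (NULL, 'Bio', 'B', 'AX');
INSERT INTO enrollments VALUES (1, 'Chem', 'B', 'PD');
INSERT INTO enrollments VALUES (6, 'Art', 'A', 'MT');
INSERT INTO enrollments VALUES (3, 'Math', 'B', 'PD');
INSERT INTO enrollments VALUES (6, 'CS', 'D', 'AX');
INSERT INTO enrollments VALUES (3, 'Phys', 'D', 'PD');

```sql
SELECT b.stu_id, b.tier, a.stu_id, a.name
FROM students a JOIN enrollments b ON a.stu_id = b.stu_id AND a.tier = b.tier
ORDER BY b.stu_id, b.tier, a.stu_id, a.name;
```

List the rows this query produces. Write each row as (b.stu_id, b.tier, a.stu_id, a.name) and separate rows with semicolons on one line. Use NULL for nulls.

INNER JOIN keeps only pairs where the ON condition holds.
Matching on a.stu_id = b.stu_id AND a.tier = b.tier. A NULL in a compared column never satisfies the condition.
Matched pairs: 1.

(6, AX, 6, Ivan)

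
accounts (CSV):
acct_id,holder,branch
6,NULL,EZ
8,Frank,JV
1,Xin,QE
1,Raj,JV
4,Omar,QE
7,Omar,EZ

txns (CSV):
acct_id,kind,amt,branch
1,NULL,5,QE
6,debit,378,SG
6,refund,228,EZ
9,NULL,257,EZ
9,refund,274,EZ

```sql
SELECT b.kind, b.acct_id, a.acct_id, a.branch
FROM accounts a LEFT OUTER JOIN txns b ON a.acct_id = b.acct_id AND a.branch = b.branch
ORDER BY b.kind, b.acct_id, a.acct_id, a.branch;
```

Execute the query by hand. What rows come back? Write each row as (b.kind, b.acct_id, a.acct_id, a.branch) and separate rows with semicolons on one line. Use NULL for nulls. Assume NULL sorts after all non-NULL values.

LEFT JOIN keeps every row from `accounts`; unmatched rows get NULL for `txns`'s columns.
Matching on a.acct_id = b.acct_id AND a.branch = b.branch.
- acct_id=6, branch=EZ: 1 matching b row(s), so 1 row(s) emitted.
- acct_id=8, branch=JV: no b row matches, row kept with b columns NULL.
- acct_id=1, branch=QE: 1 matching b row(s), so 1 row(s) emitted.
- acct_id=1, branch=JV: no b row matches, row kept with b columns NULL.
- acct_id=4, branch=QE: no b row matches, row kept with b columns NULL.
- acct_id=7, branch=EZ: no b row matches, row kept with b columns NULL.
After projecting and ordering:
b.kind | b.acct_id | a.acct_id | a.branch
refund | 6 | 6 | EZ
NULL | 1 | 1 | QE
NULL | NULL | 1 | JV
NULL | NULL | 4 | QE
NULL | NULL | 7 | EZ
NULL | NULL | 8 | JV

(refund, 6, 6, EZ); (NULL, 1, 1, QE); (NULL, NULL, 1, JV); (NULL, NULL, 4, QE); (NULL, NULL, 7, EZ); (NULL, NULL, 8, JV)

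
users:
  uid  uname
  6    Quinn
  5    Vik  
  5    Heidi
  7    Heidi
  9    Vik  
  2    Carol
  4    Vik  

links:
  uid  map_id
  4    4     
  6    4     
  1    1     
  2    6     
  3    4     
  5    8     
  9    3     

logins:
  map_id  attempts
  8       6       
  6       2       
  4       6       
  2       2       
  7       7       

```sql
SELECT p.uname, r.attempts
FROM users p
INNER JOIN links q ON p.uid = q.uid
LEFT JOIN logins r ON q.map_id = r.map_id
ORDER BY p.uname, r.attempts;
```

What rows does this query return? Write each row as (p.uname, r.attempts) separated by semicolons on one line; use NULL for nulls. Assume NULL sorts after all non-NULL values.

Evaluate left to right. First `users p INNER JOIN links q` on uid: 6 row(s).
Then LEFT JOIN `logins r` on map_id: each of those 6 rows is kept; rows whose q.map_id has no match in r get NULL for r's columns.

(Carol, 2); (Heidi, 6); (Quinn, 6); (Vik, 6); (Vik, 6); (Vik, NULL)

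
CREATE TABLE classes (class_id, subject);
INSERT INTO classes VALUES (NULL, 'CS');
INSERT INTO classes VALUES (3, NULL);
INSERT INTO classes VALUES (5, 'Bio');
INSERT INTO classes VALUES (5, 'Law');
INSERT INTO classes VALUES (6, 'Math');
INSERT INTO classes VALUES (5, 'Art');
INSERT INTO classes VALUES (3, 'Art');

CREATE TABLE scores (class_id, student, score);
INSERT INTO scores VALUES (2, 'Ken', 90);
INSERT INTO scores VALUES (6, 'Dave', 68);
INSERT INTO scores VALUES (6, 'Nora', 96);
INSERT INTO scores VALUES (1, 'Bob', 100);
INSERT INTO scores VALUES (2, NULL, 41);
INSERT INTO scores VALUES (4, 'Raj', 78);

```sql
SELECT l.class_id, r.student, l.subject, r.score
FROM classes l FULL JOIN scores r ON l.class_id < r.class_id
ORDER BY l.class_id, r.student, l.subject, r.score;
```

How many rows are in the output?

FULL OUTER JOIN keeps every row from both sides; unmatched rows get NULL for the other side's columns.
Matching on l.class_id < r.class_id. A NULL in a compared column never satisfies the condition.
- class_id=NULL: no r row matches, row kept with r columns NULL.
- class_id=3: 3 matching r row(s), so 3 row(s) emitted.
- class_id=5: 2 matching r row(s), so 2 row(s) emitted.
- class_id=5: 2 matching r row(s), so 2 row(s) emitted.
- class_id=6: no r row matches, row kept with r columns NULL.
- class_id=5: 2 matching r row(s), so 2 row(s) emitted.
- class_id=3: 3 matching r row(s), so 3 row(s) emitted.
- 3 r row(s) had no l match → kept, l columns NULL.
Total: 12 matched + 5 padded = 17 rows.

17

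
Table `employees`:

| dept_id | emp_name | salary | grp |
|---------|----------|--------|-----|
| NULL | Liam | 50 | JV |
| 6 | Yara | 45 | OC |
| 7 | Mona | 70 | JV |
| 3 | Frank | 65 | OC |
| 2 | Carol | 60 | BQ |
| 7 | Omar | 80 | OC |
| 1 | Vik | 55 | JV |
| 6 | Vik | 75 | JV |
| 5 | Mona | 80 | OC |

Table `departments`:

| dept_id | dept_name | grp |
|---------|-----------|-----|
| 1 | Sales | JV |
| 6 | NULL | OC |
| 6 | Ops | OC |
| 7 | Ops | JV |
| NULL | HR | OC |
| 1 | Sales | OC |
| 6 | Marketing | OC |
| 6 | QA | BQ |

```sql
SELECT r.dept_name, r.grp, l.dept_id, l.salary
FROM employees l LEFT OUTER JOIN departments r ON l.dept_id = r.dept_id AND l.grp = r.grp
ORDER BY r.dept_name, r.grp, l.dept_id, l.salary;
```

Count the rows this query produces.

11

LEFT JOIN keeps every row from `employees`; unmatched rows get NULL for `departments`'s columns.
Matching on l.dept_id = r.dept_id AND l.grp = r.grp. A NULL in a compared column never satisfies the condition.
- l[0] dept_id=NULL, grp=JV → no match; kept with NULLs on the r side.
- l[1] dept_id=6, grp=OC → 3 match(es) in r → 3 row(s).
- l[2] dept_id=7, grp=JV → 1 match(es) in r → 1 row(s).
- l[3] dept_id=3, grp=OC → no match; kept with NULLs on the r side.
- l[4] dept_id=2, grp=BQ → no match; kept with NULLs on the r side.
- l[5] dept_id=7, grp=OC → no match; kept with NULLs on the r side.
- l[6] dept_id=1, grp=JV → 1 match(es) in r → 1 row(s).
- l[7] dept_id=6, grp=JV → no match; kept with NULLs on the r side.
- l[8] dept_id=5, grp=OC → no match; kept with NULLs on the r side.
Total: 5 matched + 6 padded = 11 rows.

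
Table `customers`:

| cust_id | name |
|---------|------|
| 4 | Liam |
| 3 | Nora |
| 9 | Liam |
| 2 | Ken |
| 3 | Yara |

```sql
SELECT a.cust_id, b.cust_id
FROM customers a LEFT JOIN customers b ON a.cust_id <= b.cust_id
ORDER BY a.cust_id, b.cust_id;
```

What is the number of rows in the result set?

LEFT JOIN keeps every row from `customers a`; unmatched rows get NULL for `customers b`'s columns.
Matching on a.cust_id <= b.cust_id.
Matched pairs: 16; unmatched a rows kept: 0.
Total: 16 rows.

16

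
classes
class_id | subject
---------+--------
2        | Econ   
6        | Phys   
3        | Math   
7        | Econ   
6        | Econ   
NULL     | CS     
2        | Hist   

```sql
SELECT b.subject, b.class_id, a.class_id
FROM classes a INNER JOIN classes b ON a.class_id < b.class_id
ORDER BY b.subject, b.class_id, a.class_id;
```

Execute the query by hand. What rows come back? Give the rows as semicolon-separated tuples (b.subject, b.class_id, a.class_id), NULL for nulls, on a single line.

(Econ, 6, 2); (Econ, 6, 2); (Econ, 6, 3); (Econ, 7, 2); (Econ, 7, 2); (Econ, 7, 3); (Econ, 7, 6); (Econ, 7, 6); (Math, 3, 2); (Math, 3, 2); (Phys, 6, 2); (Phys, 6, 2); (Phys, 6, 3)

INNER JOIN keeps only pairs where the ON condition holds.
Matching on a.class_id < b.class_id. A NULL in a compared column never satisfies the condition.
- class_id=2: 4 matching b row(s), so 4 row(s) emitted.
- class_id=6: 1 matching b row(s), so 1 row(s) emitted.
- class_id=3: 3 matching b row(s), so 3 row(s) emitted.
- class_id=7: no matching b row, dropped.
- class_id=6: 1 matching b row(s), so 1 row(s) emitted.
- class_id=NULL: no matching b row, dropped.
- class_id=2: 4 matching b row(s), so 4 row(s) emitted.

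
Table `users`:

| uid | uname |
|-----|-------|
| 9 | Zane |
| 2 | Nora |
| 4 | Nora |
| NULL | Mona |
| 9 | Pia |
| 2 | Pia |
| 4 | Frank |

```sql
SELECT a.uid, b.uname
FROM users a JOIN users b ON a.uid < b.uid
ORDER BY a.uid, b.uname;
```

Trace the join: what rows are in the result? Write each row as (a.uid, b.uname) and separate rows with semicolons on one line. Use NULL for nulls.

(2, Frank); (2, Frank); (2, Nora); (2, Nora); (2, Pia); (2, Pia); (2, Zane); (2, Zane); (4, Pia); (4, Pia); (4, Zane); (4, Zane)

INNER JOIN keeps only pairs where the ON condition holds.
Matching on a.uid < b.uid. A NULL in a compared column never satisfies the condition.
- a row (uid=9): no match → dropped.
- a row (uid=2): matches 4 b row(s) → 4 output row(s).
- a row (uid=4): matches 2 b row(s) → 2 output row(s).
- a row (uid=NULL): no match → dropped.
- a row (uid=9): no match → dropped.
- a row (uid=2): matches 4 b row(s) → 4 output row(s).
- a row (uid=4): matches 2 b row(s) → 2 output row(s).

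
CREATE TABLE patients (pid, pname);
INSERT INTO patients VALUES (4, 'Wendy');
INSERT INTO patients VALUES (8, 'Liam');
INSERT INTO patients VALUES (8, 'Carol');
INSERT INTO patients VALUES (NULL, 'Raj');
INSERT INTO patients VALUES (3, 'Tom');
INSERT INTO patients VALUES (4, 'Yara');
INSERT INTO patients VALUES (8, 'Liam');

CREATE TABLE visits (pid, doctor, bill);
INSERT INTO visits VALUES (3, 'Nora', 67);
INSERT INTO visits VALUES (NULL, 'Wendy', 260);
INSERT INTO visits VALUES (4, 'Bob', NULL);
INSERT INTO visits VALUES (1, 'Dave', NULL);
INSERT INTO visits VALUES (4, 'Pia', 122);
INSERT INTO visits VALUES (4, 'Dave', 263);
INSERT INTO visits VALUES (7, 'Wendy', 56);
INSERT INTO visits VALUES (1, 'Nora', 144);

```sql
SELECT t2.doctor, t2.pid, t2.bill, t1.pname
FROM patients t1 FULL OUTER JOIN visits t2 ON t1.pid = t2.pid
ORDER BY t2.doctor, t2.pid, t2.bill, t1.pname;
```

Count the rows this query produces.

15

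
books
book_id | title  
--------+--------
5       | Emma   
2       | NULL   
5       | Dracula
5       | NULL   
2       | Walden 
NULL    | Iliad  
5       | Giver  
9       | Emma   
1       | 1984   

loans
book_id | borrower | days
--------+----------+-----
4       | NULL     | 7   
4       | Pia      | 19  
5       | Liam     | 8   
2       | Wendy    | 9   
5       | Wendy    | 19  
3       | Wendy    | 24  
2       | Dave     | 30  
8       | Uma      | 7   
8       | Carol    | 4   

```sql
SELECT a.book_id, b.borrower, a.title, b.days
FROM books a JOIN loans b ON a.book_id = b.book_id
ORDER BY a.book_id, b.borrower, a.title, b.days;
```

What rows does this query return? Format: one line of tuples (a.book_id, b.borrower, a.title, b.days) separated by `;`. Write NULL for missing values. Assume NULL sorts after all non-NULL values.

(2, Dave, Walden, 30); (2, Dave, NULL, 30); (2, Wendy, Walden, 9); (2, Wendy, NULL, 9); (5, Liam, Dracula, 8); (5, Liam, Emma, 8); (5, Liam, Giver, 8); (5, Liam, NULL, 8); (5, Wendy, Dracula, 19); (5, Wendy, Emma, 19); (5, Wendy, Giver, 19); (5, Wendy, NULL, 19)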